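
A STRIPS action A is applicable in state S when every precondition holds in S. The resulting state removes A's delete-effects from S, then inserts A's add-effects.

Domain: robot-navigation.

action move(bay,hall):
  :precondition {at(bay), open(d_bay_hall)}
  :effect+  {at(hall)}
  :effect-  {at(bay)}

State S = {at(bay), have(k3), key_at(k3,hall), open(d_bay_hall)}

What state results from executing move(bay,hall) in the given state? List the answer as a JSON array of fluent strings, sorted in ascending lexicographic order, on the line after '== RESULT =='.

Compute (S \ del) ∪ add:
  pre ⊆ S: {at(bay), open(d_bay_hall)} ⊆ S  — applicable
  S \ del = {have(k3), key_at(k3,hall), open(d_bay_hall)}
  ∪ add   = {at(hall), have(k3), key_at(k3,hall), open(d_bay_hall)}

== RESULT ==
["at(hall)", "have(k3)", "key_at(k3,hall)", "open(d_bay_hall)"]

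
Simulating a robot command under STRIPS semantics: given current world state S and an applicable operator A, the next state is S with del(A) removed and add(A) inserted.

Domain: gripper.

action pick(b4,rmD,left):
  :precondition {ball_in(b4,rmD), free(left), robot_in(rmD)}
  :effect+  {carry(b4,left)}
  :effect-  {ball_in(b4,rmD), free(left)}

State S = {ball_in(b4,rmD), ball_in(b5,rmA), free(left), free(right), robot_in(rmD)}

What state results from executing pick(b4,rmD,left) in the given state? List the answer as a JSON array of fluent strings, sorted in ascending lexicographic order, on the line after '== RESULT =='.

Progress:
  pre ⊆ S: {ball_in(b4,rmD), free(left), robot_in(rmD)} ⊆ S  — applicable
  S \ del = {ball_in(b5,rmA), free(right), robot_in(rmD)}
  ∪ add   = {ball_in(b5,rmA), carry(b4,left), free(right), robot_in(rmD)}

== RESULT ==
["ball_in(b5,rmA)", "carry(b4,left)", "free(right)", "robot_in(rmD)"]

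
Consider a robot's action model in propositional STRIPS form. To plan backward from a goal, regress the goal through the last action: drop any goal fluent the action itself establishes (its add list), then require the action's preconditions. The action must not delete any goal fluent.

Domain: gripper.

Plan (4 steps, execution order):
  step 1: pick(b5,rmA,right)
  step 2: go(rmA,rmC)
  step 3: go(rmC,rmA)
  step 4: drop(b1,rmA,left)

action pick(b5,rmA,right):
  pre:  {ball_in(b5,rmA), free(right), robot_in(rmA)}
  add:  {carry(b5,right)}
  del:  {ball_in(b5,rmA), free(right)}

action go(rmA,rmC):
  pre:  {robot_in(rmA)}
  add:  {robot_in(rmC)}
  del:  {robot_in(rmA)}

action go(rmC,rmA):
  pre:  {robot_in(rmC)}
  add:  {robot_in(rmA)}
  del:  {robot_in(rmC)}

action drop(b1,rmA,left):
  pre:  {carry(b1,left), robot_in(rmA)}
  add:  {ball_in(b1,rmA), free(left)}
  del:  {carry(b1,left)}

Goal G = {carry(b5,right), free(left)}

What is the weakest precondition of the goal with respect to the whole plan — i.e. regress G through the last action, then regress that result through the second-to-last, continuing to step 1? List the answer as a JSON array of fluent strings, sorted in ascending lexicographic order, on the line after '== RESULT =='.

Regress step by step:
  through step 4 (drop(b1,rmA,left)): drop {free(left)}, keep {carry(b5,right)}, require {carry(b1,left), robot_in(rmA)}
    → {carry(b1,left), carry(b5,right), robot_in(rmA)}
  through step 3 (go(rmC,rmA)): drop {robot_in(rmA)}, keep {carry(b1,left), carry(b5,right)}, require {robot_in(rmC)}
    → {carry(b1,left), carry(b5,right), robot_in(rmC)}
  through step 2 (go(rmA,rmC)): drop {robot_in(rmC)}, keep {carry(b1,left), carry(b5,right)}, require {robot_in(rmA)}
    → {carry(b1,left), carry(b5,right), robot_in(rmA)}
  through step 1 (pick(b5,rmA,right)): drop {carry(b5,right)}, keep {carry(b1,left), robot_in(rmA)}, require {ball_in(b5,rmA), free(right), robot_in(rmA)}
    → {ball_in(b5,rmA), carry(b1,left), free(right), robot_in(rmA)}

== RESULT ==
["ball_in(b5,rmA)", "carry(b1,left)", "free(right)", "robot_in(rmA)"]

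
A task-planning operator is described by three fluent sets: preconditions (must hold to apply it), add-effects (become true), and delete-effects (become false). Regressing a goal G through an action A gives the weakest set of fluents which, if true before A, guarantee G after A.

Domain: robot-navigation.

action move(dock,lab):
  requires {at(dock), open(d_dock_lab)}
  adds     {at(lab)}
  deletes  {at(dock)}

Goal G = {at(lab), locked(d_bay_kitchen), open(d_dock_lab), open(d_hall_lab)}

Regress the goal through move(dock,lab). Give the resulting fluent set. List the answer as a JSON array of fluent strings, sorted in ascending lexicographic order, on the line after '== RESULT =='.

Regress:
  G ∩ del = {}  (empty — regression defined)
  G \ add = {at(lab), locked(d_bay_kitchen), open(d_dock_lab), open(d_hall_lab)} \ {at(lab)} = {locked(d_bay_kitchen), open(d_dock_lab), open(d_hall_lab)}
  ∪ pre   = {locked(d_bay_kitchen), open(d_dock_lab), open(d_hall_lab)} ∪ {at(dock), open(d_dock_lab)}
          = {at(dock), locked(d_bay_kitchen), open(d_dock_lab), open(d_hall_lab)}

== RESULT ==
["at(dock)", "locked(d_bay_kitchen)", "open(d_dock_lab)", "open(d_hall_lab)"]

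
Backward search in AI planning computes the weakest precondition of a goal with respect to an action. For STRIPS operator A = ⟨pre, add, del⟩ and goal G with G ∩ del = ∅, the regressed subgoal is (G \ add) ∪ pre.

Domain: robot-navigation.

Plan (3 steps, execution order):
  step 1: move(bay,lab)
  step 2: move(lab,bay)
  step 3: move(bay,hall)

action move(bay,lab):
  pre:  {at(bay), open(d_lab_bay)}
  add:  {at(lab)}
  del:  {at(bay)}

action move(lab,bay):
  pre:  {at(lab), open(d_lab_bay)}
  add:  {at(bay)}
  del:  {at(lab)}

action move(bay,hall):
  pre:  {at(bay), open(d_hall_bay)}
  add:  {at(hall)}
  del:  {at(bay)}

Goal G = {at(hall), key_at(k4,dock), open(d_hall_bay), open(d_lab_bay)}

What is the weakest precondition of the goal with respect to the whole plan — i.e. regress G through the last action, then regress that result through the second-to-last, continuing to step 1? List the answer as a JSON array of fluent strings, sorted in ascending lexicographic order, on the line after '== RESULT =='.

Work backward from the goal:
  through step 3 (move(bay,hall)): drop {at(hall)}, keep {key_at(k4,dock), open(d_hall_bay), open(d_lab_bay)}, require {at(bay), open(d_hall_bay)}
    → {at(bay), key_at(k4,dock), open(d_hall_bay), open(d_lab_bay)}
  through step 2 (move(lab,bay)): drop {at(bay)}, keep {key_at(k4,dock), open(d_hall_bay), open(d_lab_bay)}, require {at(lab), open(d_lab_bay)}
    → {at(lab), key_at(k4,dock), open(d_hall_bay), open(d_lab_bay)}
  through step 1 (move(bay,lab)): drop {at(lab)}, keep {key_at(k4,dock), open(d_hall_bay), open(d_lab_bay)}, require {at(bay), open(d_lab_bay)}
    → {at(bay), key_at(k4,dock), open(d_hall_bay), open(d_lab_bay)}

== RESULT ==
["at(bay)", "key_at(k4,dock)", "open(d_hall_bay)", "open(d_lab_bay)"]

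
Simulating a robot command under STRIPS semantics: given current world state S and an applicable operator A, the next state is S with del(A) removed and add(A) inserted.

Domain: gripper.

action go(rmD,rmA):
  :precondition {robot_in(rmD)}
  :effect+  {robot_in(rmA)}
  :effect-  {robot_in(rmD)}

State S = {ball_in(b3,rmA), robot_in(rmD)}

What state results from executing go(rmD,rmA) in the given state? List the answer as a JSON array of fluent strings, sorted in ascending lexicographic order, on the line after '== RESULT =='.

Compute (S \ del) ∪ add:
  pre ⊆ S: {robot_in(rmD)} ⊆ S  — applicable
  S \ del = {ball_in(b3,rmA)}
  ∪ add   = {ball_in(b3,rmA), robot_in(rmA)}

== RESULT ==
["ball_in(b3,rmA)", "robot_in(rmA)"]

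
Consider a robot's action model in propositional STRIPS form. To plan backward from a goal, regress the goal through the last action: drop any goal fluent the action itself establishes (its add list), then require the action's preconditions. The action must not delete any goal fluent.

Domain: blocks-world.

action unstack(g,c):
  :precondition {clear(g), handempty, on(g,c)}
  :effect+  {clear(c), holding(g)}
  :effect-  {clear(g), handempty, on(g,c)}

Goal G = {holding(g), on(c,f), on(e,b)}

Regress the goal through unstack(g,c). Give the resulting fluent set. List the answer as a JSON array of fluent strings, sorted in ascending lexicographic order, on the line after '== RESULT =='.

Regress:
  G ∩ del = {}  (empty — regression defined)
  G \ add = {holding(g), on(c,f), on(e,b)} \ {clear(c), holding(g)} = {on(c,f), on(e,b)}
  ∪ pre   = {on(c,f), on(e,b)} ∪ {clear(g), handempty, on(g,c)}
          = {clear(g), handempty, on(c,f), on(e,b), on(g,c)}

== RESULT ==
["clear(g)", "handempty", "on(c,f)", "on(e,b)", "on(g,c)"]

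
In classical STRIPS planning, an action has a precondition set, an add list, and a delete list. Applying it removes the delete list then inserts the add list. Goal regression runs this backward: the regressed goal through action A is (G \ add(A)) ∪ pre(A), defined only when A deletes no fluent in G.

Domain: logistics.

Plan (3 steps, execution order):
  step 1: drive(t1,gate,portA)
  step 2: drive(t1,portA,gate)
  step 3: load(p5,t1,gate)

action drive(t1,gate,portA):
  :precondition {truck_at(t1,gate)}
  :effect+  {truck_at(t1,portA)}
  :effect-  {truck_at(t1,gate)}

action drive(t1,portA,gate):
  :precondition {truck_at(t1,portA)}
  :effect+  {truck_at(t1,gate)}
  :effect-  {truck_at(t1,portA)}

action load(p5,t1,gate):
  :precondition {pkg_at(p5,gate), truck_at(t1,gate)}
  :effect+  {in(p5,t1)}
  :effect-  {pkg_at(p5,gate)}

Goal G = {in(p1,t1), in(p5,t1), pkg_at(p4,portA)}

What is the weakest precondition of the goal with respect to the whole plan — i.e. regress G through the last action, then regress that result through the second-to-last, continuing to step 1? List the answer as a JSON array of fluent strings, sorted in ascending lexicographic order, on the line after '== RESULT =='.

Regress step by step:
  through step 3 (load(p5,t1,gate)): drop {in(p5,t1)}, keep {in(p1,t1), pkg_at(p4,portA)}, require {pkg_at(p5,gate), truck_at(t1,gate)}
    → {in(p1,t1), pkg_at(p4,portA), pkg_at(p5,gate), truck_at(t1,gate)}
  through step 2 (drive(t1,portA,gate)): drop {truck_at(t1,gate)}, keep {in(p1,t1), pkg_at(p4,portA), pkg_at(p5,gate)}, require {truck_at(t1,portA)}
    → {in(p1,t1), pkg_at(p4,portA), pkg_at(p5,gate), truck_at(t1,portA)}
  through step 1 (drive(t1,gate,portA)): drop {truck_at(t1,portA)}, keep {in(p1,t1), pkg_at(p4,portA), pkg_at(p5,gate)}, require {truck_at(t1,gate)}
    → {in(p1,t1), pkg_at(p4,portA), pkg_at(p5,gate), truck_at(t1,gate)}

== RESULT ==
["in(p1,t1)", "pkg_at(p4,portA)", "pkg_at(p5,gate)", "truck_at(t1,gate)"]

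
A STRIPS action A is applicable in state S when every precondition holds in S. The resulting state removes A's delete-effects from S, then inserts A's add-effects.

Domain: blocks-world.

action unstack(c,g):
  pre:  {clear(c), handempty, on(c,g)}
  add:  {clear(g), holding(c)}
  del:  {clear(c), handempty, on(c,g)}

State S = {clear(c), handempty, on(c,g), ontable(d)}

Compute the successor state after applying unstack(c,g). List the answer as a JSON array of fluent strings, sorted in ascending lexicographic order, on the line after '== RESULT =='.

Compute (S \ del) ∪ add:
  pre ⊆ S: {clear(c), handempty, on(c,g)} ⊆ S  — applicable
  S \ del = {ontable(d)}
  ∪ add   = {clear(g), holding(c), ontable(d)}

== RESULT ==
["clear(g)", "holding(c)", "ontable(d)"]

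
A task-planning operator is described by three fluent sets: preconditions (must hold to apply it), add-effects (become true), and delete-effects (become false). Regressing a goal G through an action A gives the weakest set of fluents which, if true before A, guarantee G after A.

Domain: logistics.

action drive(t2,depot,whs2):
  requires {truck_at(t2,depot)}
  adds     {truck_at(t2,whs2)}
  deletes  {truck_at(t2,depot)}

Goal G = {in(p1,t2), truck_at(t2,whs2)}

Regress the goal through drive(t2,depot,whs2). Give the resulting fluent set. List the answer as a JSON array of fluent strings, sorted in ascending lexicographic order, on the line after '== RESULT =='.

Compute (G \ add) ∪ pre:
  G ∩ del = {}  (empty — regression defined)
  G \ add = {in(p1,t2), truck_at(t2,whs2)} \ {truck_at(t2,whs2)} = {in(p1,t2)}
  ∪ pre   = {in(p1,t2)} ∪ {truck_at(t2,depot)}
          = {in(p1,t2), truck_at(t2,depot)}

== RESULT ==
["in(p1,t2)", "truck_at(t2,depot)"]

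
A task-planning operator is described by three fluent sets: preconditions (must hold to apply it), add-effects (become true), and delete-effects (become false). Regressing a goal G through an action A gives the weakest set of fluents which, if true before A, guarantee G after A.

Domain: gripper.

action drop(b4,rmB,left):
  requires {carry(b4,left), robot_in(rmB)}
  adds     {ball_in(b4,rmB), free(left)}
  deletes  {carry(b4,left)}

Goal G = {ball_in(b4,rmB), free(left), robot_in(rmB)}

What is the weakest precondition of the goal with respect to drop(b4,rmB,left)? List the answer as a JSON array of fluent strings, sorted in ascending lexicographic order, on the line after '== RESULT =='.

Regress:
  G ∩ del = {}  (empty — regression defined)
  G \ add = {ball_in(b4,rmB), free(left), robot_in(rmB)} \ {ball_in(b4,rmB), free(left)} = {robot_in(rmB)}
  ∪ pre   = {robot_in(rmB)} ∪ {carry(b4,left), robot_in(rmB)}
          = {carry(b4,left), robot_in(rmB)}

== RESULT ==
["carry(b4,left)", "robot_in(rmB)"]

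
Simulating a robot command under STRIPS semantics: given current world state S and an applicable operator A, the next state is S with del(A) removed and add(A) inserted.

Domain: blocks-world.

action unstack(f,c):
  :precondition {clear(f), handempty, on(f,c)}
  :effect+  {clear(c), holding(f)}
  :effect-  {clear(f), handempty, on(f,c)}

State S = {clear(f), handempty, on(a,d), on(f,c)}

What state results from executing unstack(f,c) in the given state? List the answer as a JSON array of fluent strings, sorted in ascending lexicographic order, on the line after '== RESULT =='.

Compute (S \ del) ∪ add:
  pre ⊆ S: {clear(f), handempty, on(f,c)} ⊆ S  — applicable
  S \ del = {on(a,d)}
  ∪ add   = {clear(c), holding(f), on(a,d)}

== RESULT ==
["clear(c)", "holding(f)", "on(a,d)"]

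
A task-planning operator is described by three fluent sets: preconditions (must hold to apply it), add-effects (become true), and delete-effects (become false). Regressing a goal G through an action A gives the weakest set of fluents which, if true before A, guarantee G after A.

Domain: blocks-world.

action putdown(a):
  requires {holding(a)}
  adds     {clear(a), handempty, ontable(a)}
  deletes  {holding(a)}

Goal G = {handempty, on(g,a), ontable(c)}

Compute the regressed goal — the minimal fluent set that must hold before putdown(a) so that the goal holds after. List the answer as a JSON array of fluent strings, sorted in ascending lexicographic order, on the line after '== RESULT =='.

Regress:
  G ∩ del = {}  (empty — regression defined)
  G \ add = {handempty, on(g,a), ontable(c)} \ {clear(a), handempty, ontable(a)} = {on(g,a), ontable(c)}
  ∪ pre   = {on(g,a), ontable(c)} ∪ {holding(a)}
          = {holding(a), on(g,a), ontable(c)}

== RESULT ==
["holding(a)", "on(g,a)", "ontable(c)"]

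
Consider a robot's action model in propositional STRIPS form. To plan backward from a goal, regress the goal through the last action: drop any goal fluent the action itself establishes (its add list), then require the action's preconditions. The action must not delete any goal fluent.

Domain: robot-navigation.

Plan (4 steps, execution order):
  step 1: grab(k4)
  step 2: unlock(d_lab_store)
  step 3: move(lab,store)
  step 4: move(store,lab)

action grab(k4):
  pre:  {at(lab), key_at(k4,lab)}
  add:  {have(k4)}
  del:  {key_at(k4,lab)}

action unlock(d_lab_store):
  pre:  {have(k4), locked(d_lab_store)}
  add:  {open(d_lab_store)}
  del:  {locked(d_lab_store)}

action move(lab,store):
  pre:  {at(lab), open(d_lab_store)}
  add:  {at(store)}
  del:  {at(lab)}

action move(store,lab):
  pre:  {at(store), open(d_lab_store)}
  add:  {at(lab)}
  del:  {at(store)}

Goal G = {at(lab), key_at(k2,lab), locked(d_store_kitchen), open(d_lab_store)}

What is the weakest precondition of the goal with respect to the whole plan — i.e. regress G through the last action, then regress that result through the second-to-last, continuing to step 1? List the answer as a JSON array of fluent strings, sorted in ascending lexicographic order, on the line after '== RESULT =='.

Regress step by step:
  through step 4 (move(store,lab)): drop {at(lab)}, keep {key_at(k2,lab), locked(d_store_kitchen), open(d_lab_store)}, require {at(store), open(d_lab_store)}
    → {at(store), key_at(k2,lab), locked(d_store_kitchen), open(d_lab_store)}
  through step 3 (move(lab,store)): drop {at(store)}, keep {key_at(k2,lab), locked(d_store_kitchen), open(d_lab_store)}, require {at(lab), open(d_lab_store)}
    → {at(lab), key_at(k2,lab), locked(d_store_kitchen), open(d_lab_store)}
  through step 2 (unlock(d_lab_store)): drop {open(d_lab_store)}, keep {at(lab), key_at(k2,lab), locked(d_store_kitchen)}, require {have(k4), locked(d_lab_store)}
    → {at(lab), have(k4), key_at(k2,lab), locked(d_lab_store), locked(d_store_kitchen)}
  through step 1 (grab(k4)): drop {have(k4)}, keep {at(lab), key_at(k2,lab), locked(d_lab_store), locked(d_store_kitchen)}, require {at(lab), key_at(k4,lab)}
    → {at(lab), key_at(k2,lab), key_at(k4,lab), locked(d_lab_store), locked(d_store_kitchen)}

== RESULT ==
["at(lab)", "key_at(k2,lab)", "key_at(k4,lab)", "locked(d_lab_store)", "locked(d_store_kitchen)"]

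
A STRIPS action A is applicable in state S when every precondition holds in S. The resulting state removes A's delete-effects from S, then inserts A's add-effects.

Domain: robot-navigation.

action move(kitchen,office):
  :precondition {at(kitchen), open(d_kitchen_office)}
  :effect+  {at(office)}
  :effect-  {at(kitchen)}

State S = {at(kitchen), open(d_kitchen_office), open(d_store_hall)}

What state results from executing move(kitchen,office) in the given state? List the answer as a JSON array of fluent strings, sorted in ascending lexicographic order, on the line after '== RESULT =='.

Compute (S \ del) ∪ add:
  pre ⊆ S: {at(kitchen), open(d_kitchen_office)} ⊆ S  — applicable
  S \ del = {open(d_kitchen_office), open(d_store_hall)}
  ∪ add   = {at(office), open(d_kitchen_office), open(d_store_hall)}

== RESULT ==
["at(office)", "open(d_kitchen_office)", "open(d_store_hall)"]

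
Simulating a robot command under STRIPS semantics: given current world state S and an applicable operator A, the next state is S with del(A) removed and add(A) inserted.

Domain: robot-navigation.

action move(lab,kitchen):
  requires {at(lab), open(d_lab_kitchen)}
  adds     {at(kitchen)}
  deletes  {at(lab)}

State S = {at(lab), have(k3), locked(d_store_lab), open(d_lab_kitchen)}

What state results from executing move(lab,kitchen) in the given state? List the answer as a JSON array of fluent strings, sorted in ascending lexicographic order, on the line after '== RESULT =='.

Progress:
  pre ⊆ S: {at(lab), open(d_lab_kitchen)} ⊆ S  — applicable
  S \ del = {have(k3), locked(d_store_lab), open(d_lab_kitchen)}
  ∪ add   = {at(kitchen), have(k3), locked(d_store_lab), open(d_lab_kitchen)}

== RESULT ==
["at(kitchen)", "have(k3)", "locked(d_store_lab)", "open(d_lab_kitchen)"]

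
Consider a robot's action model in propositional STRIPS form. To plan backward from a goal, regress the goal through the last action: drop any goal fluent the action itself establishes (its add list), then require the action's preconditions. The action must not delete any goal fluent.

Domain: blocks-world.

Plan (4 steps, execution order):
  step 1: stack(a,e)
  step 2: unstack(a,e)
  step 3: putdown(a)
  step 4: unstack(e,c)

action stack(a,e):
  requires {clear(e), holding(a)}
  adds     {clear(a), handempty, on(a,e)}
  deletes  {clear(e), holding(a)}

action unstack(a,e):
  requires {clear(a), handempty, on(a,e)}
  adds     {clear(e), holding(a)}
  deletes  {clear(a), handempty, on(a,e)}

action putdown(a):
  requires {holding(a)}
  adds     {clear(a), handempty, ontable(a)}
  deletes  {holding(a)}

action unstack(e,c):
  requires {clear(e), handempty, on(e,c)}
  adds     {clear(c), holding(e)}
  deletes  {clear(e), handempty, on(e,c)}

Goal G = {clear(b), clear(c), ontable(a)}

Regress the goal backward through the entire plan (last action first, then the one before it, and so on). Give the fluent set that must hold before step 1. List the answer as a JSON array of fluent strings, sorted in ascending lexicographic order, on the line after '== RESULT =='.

Regress step by step:
  through step 4 (unstack(e,c)): drop {clear(c)}, keep {clear(b), ontable(a)}, require {clear(e), handempty, on(e,c)}
    → {clear(b), clear(e), handempty, on(e,c), ontable(a)}
  through step 3 (putdown(a)): drop {handempty, ontable(a)}, keep {clear(b), clear(e), on(e,c)}, require {holding(a)}
    → {clear(b), clear(e), holding(a), on(e,c)}
  through step 2 (unstack(a,e)): drop {clear(e), holding(a)}, keep {clear(b), on(e,c)}, require {clear(a), handempty, on(a,e)}
    → {clear(a), clear(b), handempty, on(a,e), on(e,c)}
  through step 1 (stack(a,e)): drop {clear(a), handempty, on(a,e)}, keep {clear(b), on(e,c)}, require {clear(e), holding(a)}
    → {clear(b), clear(e), holding(a), on(e,c)}

== RESULT ==
["clear(b)", "clear(e)", "holding(a)", "on(e,c)"]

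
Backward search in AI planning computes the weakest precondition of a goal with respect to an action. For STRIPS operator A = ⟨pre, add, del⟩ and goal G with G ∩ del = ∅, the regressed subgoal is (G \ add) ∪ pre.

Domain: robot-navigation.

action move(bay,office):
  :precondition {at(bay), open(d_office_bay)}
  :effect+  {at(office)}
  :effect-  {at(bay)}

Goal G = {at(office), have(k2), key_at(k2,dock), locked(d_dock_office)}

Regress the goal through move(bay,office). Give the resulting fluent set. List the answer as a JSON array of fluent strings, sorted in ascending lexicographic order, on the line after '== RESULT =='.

Regress:
  G ∩ del = {}  (empty — regression defined)
  G \ add = {at(office), have(k2), key_at(k2,dock), locked(d_dock_office)} \ {at(office)} = {have(k2), key_at(k2,dock), locked(d_dock_office)}
  ∪ pre   = {have(k2), key_at(k2,dock), locked(d_dock_office)} ∪ {at(bay), open(d_office_bay)}
          = {at(bay), have(k2), key_at(k2,dock), locked(d_dock_office), open(d_office_bay)}

== RESULT ==
["at(bay)", "have(k2)", "key_at(k2,dock)", "locked(d_dock_office)", "open(d_office_bay)"]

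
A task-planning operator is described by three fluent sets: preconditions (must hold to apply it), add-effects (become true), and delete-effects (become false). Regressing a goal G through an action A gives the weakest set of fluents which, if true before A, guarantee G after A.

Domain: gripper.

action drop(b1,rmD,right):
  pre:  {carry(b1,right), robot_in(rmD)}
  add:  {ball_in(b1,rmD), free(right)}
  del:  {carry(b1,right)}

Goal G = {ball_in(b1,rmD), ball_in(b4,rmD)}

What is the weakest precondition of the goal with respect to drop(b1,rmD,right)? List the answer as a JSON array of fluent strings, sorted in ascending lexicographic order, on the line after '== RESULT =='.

Compute (G \ add) ∪ pre:
  G ∩ del = {}  (empty — regression defined)
  G \ add = {ball_in(b1,rmD), ball_in(b4,rmD)} \ {ball_in(b1,rmD), free(right)} = {ball_in(b4,rmD)}
  ∪ pre   = {ball_in(b4,rmD)} ∪ {carry(b1,right), robot_in(rmD)}
          = {ball_in(b4,rmD), carry(b1,right), robot_in(rmD)}

== RESULT ==
["ball_in(b4,rmD)", "carry(b1,right)", "robot_in(rmD)"]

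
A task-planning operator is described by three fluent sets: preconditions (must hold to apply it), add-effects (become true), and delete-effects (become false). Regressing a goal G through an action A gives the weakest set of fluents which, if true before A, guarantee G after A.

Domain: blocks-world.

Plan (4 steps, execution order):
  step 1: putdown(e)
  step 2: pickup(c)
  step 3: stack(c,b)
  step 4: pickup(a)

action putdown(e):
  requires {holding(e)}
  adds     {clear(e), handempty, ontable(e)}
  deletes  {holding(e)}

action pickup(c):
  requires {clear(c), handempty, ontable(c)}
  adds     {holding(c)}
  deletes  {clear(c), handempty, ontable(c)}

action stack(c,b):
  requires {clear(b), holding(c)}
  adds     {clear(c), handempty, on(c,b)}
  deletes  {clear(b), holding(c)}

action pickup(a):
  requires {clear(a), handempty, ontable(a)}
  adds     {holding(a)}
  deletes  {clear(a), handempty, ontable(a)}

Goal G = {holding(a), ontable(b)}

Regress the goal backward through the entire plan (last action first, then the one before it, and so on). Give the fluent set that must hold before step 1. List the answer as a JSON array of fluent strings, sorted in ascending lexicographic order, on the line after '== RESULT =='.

Work backward from the goal:
  through step 4 (pickup(a)): drop {holding(a)}, keep {ontable(b)}, require {clear(a), handempty, ontable(a)}
    → {clear(a), handempty, ontable(a), ontable(b)}
  through step 3 (stack(c,b)): drop {handempty}, keep {clear(a), ontable(a), ontable(b)}, require {clear(b), holding(c)}
    → {clear(a), clear(b), holding(c), ontable(a), ontable(b)}
  through step 2 (pickup(c)): drop {holding(c)}, keep {clear(a), clear(b), ontable(a), ontable(b)}, require {clear(c), handempty, ontable(c)}
    → {clear(a), clear(b), clear(c), handempty, ontable(a), ontable(b), ontable(c)}
  through step 1 (putdown(e)): drop {handempty}, keep {clear(a), clear(b), clear(c), ontable(a), ontable(b), ontable(c)}, require {holding(e)}
    → {clear(a), clear(b), clear(c), holding(e), ontable(a), ontable(b), ontable(c)}

== RESULT ==
["clear(a)", "clear(b)", "clear(c)", "holding(e)", "ontable(a)", "ontable(b)", "ontable(c)"]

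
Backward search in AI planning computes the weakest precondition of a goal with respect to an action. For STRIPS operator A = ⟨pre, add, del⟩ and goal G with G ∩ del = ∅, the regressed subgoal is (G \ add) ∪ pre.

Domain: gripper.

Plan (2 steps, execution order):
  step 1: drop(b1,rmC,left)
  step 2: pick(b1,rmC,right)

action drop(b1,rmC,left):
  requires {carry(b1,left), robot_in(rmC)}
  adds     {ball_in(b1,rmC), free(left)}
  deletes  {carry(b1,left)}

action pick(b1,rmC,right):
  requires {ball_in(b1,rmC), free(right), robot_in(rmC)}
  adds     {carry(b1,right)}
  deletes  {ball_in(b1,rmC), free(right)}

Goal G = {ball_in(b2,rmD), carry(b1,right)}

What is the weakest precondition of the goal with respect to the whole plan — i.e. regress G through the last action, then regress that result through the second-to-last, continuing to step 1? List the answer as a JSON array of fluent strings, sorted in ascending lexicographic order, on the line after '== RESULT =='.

Regress step by step:
  through step 2 (pick(b1,rmC,right)): drop {carry(b1,right)}, keep {ball_in(b2,rmD)}, require {ball_in(b1,rmC), free(right), robot_in(rmC)}
    → {ball_in(b1,rmC), ball_in(b2,rmD), free(right), robot_in(rmC)}
  through step 1 (drop(b1,rmC,left)): drop {ball_in(b1,rmC)}, keep {ball_in(b2,rmD), free(right), robot_in(rmC)}, require {carry(b1,left), robot_in(rmC)}
    → {ball_in(b2,rmD), carry(b1,left), free(right), robot_in(rmC)}

== RESULT ==
["ball_in(b2,rmD)", "carry(b1,left)", "free(right)", "robot_in(rmC)"]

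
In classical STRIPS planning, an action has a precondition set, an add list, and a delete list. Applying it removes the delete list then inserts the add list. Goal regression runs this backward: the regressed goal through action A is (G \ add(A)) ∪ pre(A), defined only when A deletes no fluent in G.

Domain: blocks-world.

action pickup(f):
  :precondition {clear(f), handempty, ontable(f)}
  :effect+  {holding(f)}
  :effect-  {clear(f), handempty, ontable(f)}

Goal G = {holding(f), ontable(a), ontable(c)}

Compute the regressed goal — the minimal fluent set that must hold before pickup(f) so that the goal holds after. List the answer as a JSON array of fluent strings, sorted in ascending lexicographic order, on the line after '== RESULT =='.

Compute (G \ add) ∪ pre:
  G ∩ del = {}  (empty — regression defined)
  G \ add = {holding(f), ontable(a), ontable(c)} \ {holding(f)} = {ontable(a), ontable(c)}
  ∪ pre   = {ontable(a), ontable(c)} ∪ {clear(f), handempty, ontable(f)}
          = {clear(f), handempty, ontable(a), ontable(c), ontable(f)}

== RESULT ==
["clear(f)", "handempty", "ontable(a)", "ontable(c)", "ontable(f)"]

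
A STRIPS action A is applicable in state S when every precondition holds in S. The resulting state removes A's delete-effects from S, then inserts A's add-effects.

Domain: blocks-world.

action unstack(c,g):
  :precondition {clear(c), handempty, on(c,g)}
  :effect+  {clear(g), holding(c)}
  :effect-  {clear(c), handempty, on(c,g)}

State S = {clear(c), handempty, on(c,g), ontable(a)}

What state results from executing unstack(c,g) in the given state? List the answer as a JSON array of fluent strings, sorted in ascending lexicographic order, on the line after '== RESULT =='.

Progress:
  pre ⊆ S: {clear(c), handempty, on(c,g)} ⊆ S  — applicable
  S \ del = {ontable(a)}
  ∪ add   = {clear(g), holding(c), ontable(a)}

== RESULT ==
["clear(g)", "holding(c)", "ontable(a)"]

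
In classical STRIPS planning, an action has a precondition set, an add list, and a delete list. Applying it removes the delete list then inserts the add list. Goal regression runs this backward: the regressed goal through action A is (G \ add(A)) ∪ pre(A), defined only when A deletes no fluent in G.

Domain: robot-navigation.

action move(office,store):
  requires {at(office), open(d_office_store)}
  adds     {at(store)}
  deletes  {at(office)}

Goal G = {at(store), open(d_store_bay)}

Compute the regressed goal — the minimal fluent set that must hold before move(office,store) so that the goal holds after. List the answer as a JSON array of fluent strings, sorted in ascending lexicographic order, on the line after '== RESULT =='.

Regress:
  G ∩ del = {}  (empty — regression defined)
  G \ add = {at(store), open(d_store_bay)} \ {at(store)} = {open(d_store_bay)}
  ∪ pre   = {open(d_store_bay)} ∪ {at(office), open(d_office_store)}
          = {at(office), open(d_office_store), open(d_store_bay)}

== RESULT ==
["at(office)", "open(d_office_store)", "open(d_store_bay)"]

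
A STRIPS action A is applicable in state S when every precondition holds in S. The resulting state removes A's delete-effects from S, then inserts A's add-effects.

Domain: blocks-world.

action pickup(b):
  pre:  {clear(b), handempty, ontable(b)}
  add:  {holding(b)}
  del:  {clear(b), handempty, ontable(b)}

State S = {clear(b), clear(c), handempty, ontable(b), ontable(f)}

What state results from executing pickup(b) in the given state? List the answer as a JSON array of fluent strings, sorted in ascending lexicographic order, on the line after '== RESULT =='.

Compute (S \ del) ∪ add:
  pre ⊆ S: {clear(b), handempty, ontable(b)} ⊆ S  — applicable
  S \ del = {clear(c), ontable(f)}
  ∪ add   = {clear(c), holding(b), ontable(f)}

== RESULT ==
["clear(c)", "holding(b)", "ontable(f)"]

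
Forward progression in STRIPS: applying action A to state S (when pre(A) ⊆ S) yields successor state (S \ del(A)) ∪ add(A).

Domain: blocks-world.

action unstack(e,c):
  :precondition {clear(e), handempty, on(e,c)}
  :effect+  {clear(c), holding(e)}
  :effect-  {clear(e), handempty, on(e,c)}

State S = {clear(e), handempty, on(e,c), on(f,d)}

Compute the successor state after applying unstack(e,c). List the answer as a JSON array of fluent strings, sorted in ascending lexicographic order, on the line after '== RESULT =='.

Progress:
  pre ⊆ S: {clear(e), handempty, on(e,c)} ⊆ S  — applicable
  S \ del = {on(f,d)}
  ∪ add   = {clear(c), holding(e), on(f,d)}

== RESULT ==
["clear(c)", "holding(e)", "on(f,d)"]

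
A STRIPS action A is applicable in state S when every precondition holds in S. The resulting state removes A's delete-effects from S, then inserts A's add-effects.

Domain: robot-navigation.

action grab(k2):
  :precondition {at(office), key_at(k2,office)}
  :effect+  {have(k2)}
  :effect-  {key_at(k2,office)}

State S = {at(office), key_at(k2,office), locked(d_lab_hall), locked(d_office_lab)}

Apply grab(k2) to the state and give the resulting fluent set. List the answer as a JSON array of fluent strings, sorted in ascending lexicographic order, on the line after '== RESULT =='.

Compute (S \ del) ∪ add:
  pre ⊆ S: {at(office), key_at(k2,office)} ⊆ S  — applicable
  S \ del = {at(office), locked(d_lab_hall), locked(d_office_lab)}
  ∪ add   = {at(office), have(k2), locked(d_lab_hall), locked(d_office_lab)}

== RESULT ==
["at(office)", "have(k2)", "locked(d_lab_hall)", "locked(d_office_lab)"]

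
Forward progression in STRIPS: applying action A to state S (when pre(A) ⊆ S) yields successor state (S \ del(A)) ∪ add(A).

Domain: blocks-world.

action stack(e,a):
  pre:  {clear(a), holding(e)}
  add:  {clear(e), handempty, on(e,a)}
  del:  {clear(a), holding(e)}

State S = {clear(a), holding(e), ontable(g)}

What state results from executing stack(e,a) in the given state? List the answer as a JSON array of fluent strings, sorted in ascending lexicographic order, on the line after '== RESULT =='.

Progress:
  pre ⊆ S: {clear(a), holding(e)} ⊆ S  — applicable
  S \ del = {ontable(g)}
  ∪ add   = {clear(e), handempty, on(e,a), ontable(g)}

== RESULT ==
["clear(e)", "handempty", "on(e,a)", "ontable(g)"]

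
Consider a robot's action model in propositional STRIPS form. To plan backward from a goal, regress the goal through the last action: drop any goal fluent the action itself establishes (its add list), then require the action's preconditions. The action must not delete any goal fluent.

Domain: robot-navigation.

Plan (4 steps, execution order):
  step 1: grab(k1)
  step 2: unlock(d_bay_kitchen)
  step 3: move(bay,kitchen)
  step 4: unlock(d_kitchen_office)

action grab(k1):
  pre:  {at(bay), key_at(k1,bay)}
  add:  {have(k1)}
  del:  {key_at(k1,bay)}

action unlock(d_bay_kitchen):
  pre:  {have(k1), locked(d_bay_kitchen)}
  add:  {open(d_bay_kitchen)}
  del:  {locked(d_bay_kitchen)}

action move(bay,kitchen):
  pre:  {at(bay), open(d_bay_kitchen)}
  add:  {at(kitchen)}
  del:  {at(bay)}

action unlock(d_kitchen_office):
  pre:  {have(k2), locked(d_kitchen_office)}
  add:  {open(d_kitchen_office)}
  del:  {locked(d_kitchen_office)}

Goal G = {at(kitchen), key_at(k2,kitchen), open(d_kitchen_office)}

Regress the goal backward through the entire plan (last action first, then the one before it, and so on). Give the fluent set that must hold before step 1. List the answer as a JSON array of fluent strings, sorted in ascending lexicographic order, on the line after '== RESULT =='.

Regress step by step:
  through step 4 (unlock(d_kitchen_office)): drop {open(d_kitchen_office)}, keep {at(kitchen), key_at(k2,kitchen)}, require {have(k2), locked(d_kitchen_office)}
    → {at(kitchen), have(k2), key_at(k2,kitchen), locked(d_kitchen_office)}
  through step 3 (move(bay,kitchen)): drop {at(kitchen)}, keep {have(k2), key_at(k2,kitchen), locked(d_kitchen_office)}, require {at(bay), open(d_bay_kitchen)}
    → {at(bay), have(k2), key_at(k2,kitchen), locked(d_kitchen_office), open(d_bay_kitchen)}
  through step 2 (unlock(d_bay_kitchen)): drop {open(d_bay_kitchen)}, keep {at(bay), have(k2), key_at(k2,kitchen), locked(d_kitchen_office)}, require {have(k1), locked(d_bay_kitchen)}
    → {at(bay), have(k1), have(k2), key_at(k2,kitchen), locked(d_bay_kitchen), locked(d_kitchen_office)}
  through step 1 (grab(k1)): drop {have(k1)}, keep {at(bay), have(k2), key_at(k2,kitchen), locked(d_bay_kitchen), locked(d_kitchen_office)}, require {at(bay), key_at(k1,bay)}
    → {at(bay), have(k2), key_at(k1,bay), key_at(k2,kitchen), locked(d_bay_kitchen), locked(d_kitchen_office)}

== RESULT ==
["at(bay)", "have(k2)", "key_at(k1,bay)", "key_at(k2,kitchen)", "locked(d_bay_kitchen)", "locked(d_kitchen_office)"]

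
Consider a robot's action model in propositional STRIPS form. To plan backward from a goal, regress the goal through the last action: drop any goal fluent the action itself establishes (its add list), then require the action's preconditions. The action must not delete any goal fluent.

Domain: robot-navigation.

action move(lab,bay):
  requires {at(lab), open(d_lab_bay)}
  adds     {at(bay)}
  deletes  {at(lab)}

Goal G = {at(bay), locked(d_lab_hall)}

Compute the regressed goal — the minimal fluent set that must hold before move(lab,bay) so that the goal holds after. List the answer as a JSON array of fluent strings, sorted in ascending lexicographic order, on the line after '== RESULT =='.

Regress:
  G ∩ del = {}  (empty — regression defined)
  G \ add = {at(bay), locked(d_lab_hall)} \ {at(bay)} = {locked(d_lab_hall)}
  ∪ pre   = {locked(d_lab_hall)} ∪ {at(lab), open(d_lab_bay)}
          = {at(lab), locked(d_lab_hall), open(d_lab_bay)}

== RESULT ==
["at(lab)", "locked(d_lab_hall)", "open(d_lab_bay)"]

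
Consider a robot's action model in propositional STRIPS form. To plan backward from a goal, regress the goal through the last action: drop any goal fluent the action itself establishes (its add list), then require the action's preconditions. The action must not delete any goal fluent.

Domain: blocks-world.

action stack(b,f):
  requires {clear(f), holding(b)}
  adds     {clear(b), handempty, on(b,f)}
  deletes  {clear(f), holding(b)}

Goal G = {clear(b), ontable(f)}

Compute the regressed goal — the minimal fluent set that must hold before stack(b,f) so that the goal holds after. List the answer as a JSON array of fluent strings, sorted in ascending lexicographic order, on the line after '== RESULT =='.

Compute (G \ add) ∪ pre:
  G ∩ del = {}  (empty — regression defined)
  G \ add = {clear(b), ontable(f)} \ {clear(b), handempty, on(b,f)} = {ontable(f)}
  ∪ pre   = {ontable(f)} ∪ {clear(f), holding(b)}
          = {clear(f), holding(b), ontable(f)}

== RESULT ==
["clear(f)", "holding(b)", "ontable(f)"]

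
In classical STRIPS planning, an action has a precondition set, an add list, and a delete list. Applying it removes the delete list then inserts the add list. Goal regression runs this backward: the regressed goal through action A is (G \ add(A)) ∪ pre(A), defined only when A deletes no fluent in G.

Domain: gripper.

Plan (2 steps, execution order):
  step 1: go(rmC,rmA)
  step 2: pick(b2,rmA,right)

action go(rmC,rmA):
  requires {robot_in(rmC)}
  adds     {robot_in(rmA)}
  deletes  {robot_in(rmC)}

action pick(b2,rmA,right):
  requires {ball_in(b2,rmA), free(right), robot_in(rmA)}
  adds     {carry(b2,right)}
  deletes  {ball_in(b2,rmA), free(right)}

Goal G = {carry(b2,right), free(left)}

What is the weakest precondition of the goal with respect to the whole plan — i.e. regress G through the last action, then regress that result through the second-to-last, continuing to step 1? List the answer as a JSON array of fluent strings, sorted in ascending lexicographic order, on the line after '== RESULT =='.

Regress step by step:
  through step 2 (pick(b2,rmA,right)): drop {carry(b2,right)}, keep {free(left)}, require {ball_in(b2,rmA), free(right), robot_in(rmA)}
    → {ball_in(b2,rmA), free(left), free(right), robot_in(rmA)}
  through step 1 (go(rmC,rmA)): drop {robot_in(rmA)}, keep {ball_in(b2,rmA), free(left), free(right)}, require {robot_in(rmC)}
    → {ball_in(b2,rmA), free(left), free(right), robot_in(rmC)}

== RESULT ==
["ball_in(b2,rmA)", "free(left)", "free(right)", "robot_in(rmC)"]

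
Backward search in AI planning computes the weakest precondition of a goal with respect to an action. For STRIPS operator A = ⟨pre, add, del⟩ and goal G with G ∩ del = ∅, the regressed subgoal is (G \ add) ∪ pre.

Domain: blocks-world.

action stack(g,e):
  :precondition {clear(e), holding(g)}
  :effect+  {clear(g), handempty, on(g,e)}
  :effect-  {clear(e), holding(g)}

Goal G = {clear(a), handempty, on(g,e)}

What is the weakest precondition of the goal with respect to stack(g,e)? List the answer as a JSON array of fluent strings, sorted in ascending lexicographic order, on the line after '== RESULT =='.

Compute (G \ add) ∪ pre:
  G ∩ del = {}  (empty — regression defined)
  G \ add = {clear(a), handempty, on(g,e)} \ {clear(g), handempty, on(g,e)} = {clear(a)}
  ∪ pre   = {clear(a)} ∪ {clear(e), holding(g)}
          = {clear(a), clear(e), holding(g)}

== RESULT ==
["clear(a)", "clear(e)", "holding(g)"]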